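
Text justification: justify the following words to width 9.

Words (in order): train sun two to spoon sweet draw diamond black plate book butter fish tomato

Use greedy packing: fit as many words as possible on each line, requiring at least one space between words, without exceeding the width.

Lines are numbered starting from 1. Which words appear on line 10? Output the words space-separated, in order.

Answer: butter

Derivation:
Line 1: ['train', 'sun'] (min_width=9, slack=0)
Line 2: ['two', 'to'] (min_width=6, slack=3)
Line 3: ['spoon'] (min_width=5, slack=4)
Line 4: ['sweet'] (min_width=5, slack=4)
Line 5: ['draw'] (min_width=4, slack=5)
Line 6: ['diamond'] (min_width=7, slack=2)
Line 7: ['black'] (min_width=5, slack=4)
Line 8: ['plate'] (min_width=5, slack=4)
Line 9: ['book'] (min_width=4, slack=5)
Line 10: ['butter'] (min_width=6, slack=3)
Line 11: ['fish'] (min_width=4, slack=5)
Line 12: ['tomato'] (min_width=6, slack=3)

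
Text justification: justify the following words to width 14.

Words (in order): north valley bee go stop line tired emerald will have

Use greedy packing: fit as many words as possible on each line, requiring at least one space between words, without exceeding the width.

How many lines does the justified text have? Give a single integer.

Answer: 5

Derivation:
Line 1: ['north', 'valley'] (min_width=12, slack=2)
Line 2: ['bee', 'go', 'stop'] (min_width=11, slack=3)
Line 3: ['line', 'tired'] (min_width=10, slack=4)
Line 4: ['emerald', 'will'] (min_width=12, slack=2)
Line 5: ['have'] (min_width=4, slack=10)
Total lines: 5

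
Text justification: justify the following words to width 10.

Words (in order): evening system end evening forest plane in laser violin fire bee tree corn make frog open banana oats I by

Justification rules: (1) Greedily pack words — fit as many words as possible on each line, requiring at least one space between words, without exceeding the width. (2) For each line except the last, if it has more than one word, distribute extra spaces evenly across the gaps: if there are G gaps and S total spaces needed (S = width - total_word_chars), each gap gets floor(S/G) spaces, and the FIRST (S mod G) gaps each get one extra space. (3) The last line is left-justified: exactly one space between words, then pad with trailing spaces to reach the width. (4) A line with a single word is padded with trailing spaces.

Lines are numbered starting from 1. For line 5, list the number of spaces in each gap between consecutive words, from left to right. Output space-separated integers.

Answer: 3

Derivation:
Line 1: ['evening'] (min_width=7, slack=3)
Line 2: ['system', 'end'] (min_width=10, slack=0)
Line 3: ['evening'] (min_width=7, slack=3)
Line 4: ['forest'] (min_width=6, slack=4)
Line 5: ['plane', 'in'] (min_width=8, slack=2)
Line 6: ['laser'] (min_width=5, slack=5)
Line 7: ['violin'] (min_width=6, slack=4)
Line 8: ['fire', 'bee'] (min_width=8, slack=2)
Line 9: ['tree', 'corn'] (min_width=9, slack=1)
Line 10: ['make', 'frog'] (min_width=9, slack=1)
Line 11: ['open'] (min_width=4, slack=6)
Line 12: ['banana'] (min_width=6, slack=4)
Line 13: ['oats', 'I', 'by'] (min_width=9, slack=1)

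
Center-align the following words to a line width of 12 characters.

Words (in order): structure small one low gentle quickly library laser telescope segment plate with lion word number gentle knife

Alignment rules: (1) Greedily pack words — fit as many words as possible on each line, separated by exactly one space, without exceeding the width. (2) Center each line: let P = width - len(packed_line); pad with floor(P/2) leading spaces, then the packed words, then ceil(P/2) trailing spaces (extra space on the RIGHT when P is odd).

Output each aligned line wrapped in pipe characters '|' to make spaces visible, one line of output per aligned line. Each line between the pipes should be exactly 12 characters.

Answer: | structure  |
| small one  |
| low gentle |
|  quickly   |
|  library   |
|   laser    |
| telescope  |
|  segment   |
| plate with |
| lion word  |
|   number   |
|gentle knife|

Derivation:
Line 1: ['structure'] (min_width=9, slack=3)
Line 2: ['small', 'one'] (min_width=9, slack=3)
Line 3: ['low', 'gentle'] (min_width=10, slack=2)
Line 4: ['quickly'] (min_width=7, slack=5)
Line 5: ['library'] (min_width=7, slack=5)
Line 6: ['laser'] (min_width=5, slack=7)
Line 7: ['telescope'] (min_width=9, slack=3)
Line 8: ['segment'] (min_width=7, slack=5)
Line 9: ['plate', 'with'] (min_width=10, slack=2)
Line 10: ['lion', 'word'] (min_width=9, slack=3)
Line 11: ['number'] (min_width=6, slack=6)
Line 12: ['gentle', 'knife'] (min_width=12, slack=0)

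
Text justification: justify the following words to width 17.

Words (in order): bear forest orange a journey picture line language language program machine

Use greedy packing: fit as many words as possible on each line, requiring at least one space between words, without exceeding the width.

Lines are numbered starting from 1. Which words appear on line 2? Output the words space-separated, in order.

Line 1: ['bear', 'forest'] (min_width=11, slack=6)
Line 2: ['orange', 'a', 'journey'] (min_width=16, slack=1)
Line 3: ['picture', 'line'] (min_width=12, slack=5)
Line 4: ['language', 'language'] (min_width=17, slack=0)
Line 5: ['program', 'machine'] (min_width=15, slack=2)

Answer: orange a journey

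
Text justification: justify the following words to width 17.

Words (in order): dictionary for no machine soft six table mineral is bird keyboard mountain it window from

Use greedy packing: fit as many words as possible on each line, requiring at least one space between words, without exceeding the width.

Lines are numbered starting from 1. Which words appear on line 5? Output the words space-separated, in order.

Line 1: ['dictionary', 'for', 'no'] (min_width=17, slack=0)
Line 2: ['machine', 'soft', 'six'] (min_width=16, slack=1)
Line 3: ['table', 'mineral', 'is'] (min_width=16, slack=1)
Line 4: ['bird', 'keyboard'] (min_width=13, slack=4)
Line 5: ['mountain', 'it'] (min_width=11, slack=6)
Line 6: ['window', 'from'] (min_width=11, slack=6)

Answer: mountain it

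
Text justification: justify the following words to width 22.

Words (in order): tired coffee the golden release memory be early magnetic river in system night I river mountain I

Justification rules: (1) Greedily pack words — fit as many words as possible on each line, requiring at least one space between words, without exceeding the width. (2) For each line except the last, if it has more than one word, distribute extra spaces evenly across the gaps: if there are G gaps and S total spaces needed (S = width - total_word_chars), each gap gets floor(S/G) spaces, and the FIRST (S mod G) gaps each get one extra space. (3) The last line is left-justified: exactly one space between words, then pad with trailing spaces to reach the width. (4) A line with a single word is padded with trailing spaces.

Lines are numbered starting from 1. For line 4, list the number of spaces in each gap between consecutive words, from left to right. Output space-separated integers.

Line 1: ['tired', 'coffee', 'the'] (min_width=16, slack=6)
Line 2: ['golden', 'release', 'memory'] (min_width=21, slack=1)
Line 3: ['be', 'early', 'magnetic'] (min_width=17, slack=5)
Line 4: ['river', 'in', 'system', 'night'] (min_width=21, slack=1)
Line 5: ['I', 'river', 'mountain', 'I'] (min_width=18, slack=4)

Answer: 2 1 1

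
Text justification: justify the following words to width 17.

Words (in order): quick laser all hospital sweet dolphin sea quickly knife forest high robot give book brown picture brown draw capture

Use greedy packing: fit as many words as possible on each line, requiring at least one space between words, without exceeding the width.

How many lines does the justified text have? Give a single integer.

Answer: 8

Derivation:
Line 1: ['quick', 'laser', 'all'] (min_width=15, slack=2)
Line 2: ['hospital', 'sweet'] (min_width=14, slack=3)
Line 3: ['dolphin', 'sea'] (min_width=11, slack=6)
Line 4: ['quickly', 'knife'] (min_width=13, slack=4)
Line 5: ['forest', 'high', 'robot'] (min_width=17, slack=0)
Line 6: ['give', 'book', 'brown'] (min_width=15, slack=2)
Line 7: ['picture', 'brown'] (min_width=13, slack=4)
Line 8: ['draw', 'capture'] (min_width=12, slack=5)
Total lines: 8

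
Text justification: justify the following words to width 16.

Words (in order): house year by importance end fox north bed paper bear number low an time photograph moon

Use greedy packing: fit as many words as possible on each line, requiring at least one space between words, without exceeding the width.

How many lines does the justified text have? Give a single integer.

Answer: 7

Derivation:
Line 1: ['house', 'year', 'by'] (min_width=13, slack=3)
Line 2: ['importance', 'end'] (min_width=14, slack=2)
Line 3: ['fox', 'north', 'bed'] (min_width=13, slack=3)
Line 4: ['paper', 'bear'] (min_width=10, slack=6)
Line 5: ['number', 'low', 'an'] (min_width=13, slack=3)
Line 6: ['time', 'photograph'] (min_width=15, slack=1)
Line 7: ['moon'] (min_width=4, slack=12)
Total lines: 7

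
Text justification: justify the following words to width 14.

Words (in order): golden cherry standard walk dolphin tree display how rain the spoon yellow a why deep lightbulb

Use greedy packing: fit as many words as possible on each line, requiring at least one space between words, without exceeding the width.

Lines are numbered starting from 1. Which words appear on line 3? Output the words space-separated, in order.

Answer: dolphin tree

Derivation:
Line 1: ['golden', 'cherry'] (min_width=13, slack=1)
Line 2: ['standard', 'walk'] (min_width=13, slack=1)
Line 3: ['dolphin', 'tree'] (min_width=12, slack=2)
Line 4: ['display', 'how'] (min_width=11, slack=3)
Line 5: ['rain', 'the', 'spoon'] (min_width=14, slack=0)
Line 6: ['yellow', 'a', 'why'] (min_width=12, slack=2)
Line 7: ['deep', 'lightbulb'] (min_width=14, slack=0)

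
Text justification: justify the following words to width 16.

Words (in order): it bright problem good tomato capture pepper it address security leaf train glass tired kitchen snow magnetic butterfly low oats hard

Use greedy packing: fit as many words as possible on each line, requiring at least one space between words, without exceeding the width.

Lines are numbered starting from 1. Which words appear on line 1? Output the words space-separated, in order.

Line 1: ['it', 'bright'] (min_width=9, slack=7)
Line 2: ['problem', 'good'] (min_width=12, slack=4)
Line 3: ['tomato', 'capture'] (min_width=14, slack=2)
Line 4: ['pepper', 'it'] (min_width=9, slack=7)
Line 5: ['address', 'security'] (min_width=16, slack=0)
Line 6: ['leaf', 'train', 'glass'] (min_width=16, slack=0)
Line 7: ['tired', 'kitchen'] (min_width=13, slack=3)
Line 8: ['snow', 'magnetic'] (min_width=13, slack=3)
Line 9: ['butterfly', 'low'] (min_width=13, slack=3)
Line 10: ['oats', 'hard'] (min_width=9, slack=7)

Answer: it bright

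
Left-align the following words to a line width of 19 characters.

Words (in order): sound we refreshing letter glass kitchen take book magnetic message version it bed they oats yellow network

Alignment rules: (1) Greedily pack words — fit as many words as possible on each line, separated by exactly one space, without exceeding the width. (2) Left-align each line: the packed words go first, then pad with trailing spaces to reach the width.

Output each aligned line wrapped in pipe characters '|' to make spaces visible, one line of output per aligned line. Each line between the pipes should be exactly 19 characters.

Answer: |sound we refreshing|
|letter glass       |
|kitchen take book  |
|magnetic message   |
|version it bed they|
|oats yellow network|

Derivation:
Line 1: ['sound', 'we', 'refreshing'] (min_width=19, slack=0)
Line 2: ['letter', 'glass'] (min_width=12, slack=7)
Line 3: ['kitchen', 'take', 'book'] (min_width=17, slack=2)
Line 4: ['magnetic', 'message'] (min_width=16, slack=3)
Line 5: ['version', 'it', 'bed', 'they'] (min_width=19, slack=0)
Line 6: ['oats', 'yellow', 'network'] (min_width=19, slack=0)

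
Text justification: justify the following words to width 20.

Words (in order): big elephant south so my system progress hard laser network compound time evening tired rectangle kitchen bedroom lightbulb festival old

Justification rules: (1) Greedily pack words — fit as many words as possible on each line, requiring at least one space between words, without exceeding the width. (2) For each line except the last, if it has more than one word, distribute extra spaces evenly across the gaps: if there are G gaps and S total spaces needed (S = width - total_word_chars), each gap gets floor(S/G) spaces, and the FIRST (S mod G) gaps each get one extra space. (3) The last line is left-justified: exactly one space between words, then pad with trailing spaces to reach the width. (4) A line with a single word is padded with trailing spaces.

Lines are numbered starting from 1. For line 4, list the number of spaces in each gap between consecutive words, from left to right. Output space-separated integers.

Answer: 5

Derivation:
Line 1: ['big', 'elephant', 'south'] (min_width=18, slack=2)
Line 2: ['so', 'my', 'system'] (min_width=12, slack=8)
Line 3: ['progress', 'hard', 'laser'] (min_width=19, slack=1)
Line 4: ['network', 'compound'] (min_width=16, slack=4)
Line 5: ['time', 'evening', 'tired'] (min_width=18, slack=2)
Line 6: ['rectangle', 'kitchen'] (min_width=17, slack=3)
Line 7: ['bedroom', 'lightbulb'] (min_width=17, slack=3)
Line 8: ['festival', 'old'] (min_width=12, slack=8)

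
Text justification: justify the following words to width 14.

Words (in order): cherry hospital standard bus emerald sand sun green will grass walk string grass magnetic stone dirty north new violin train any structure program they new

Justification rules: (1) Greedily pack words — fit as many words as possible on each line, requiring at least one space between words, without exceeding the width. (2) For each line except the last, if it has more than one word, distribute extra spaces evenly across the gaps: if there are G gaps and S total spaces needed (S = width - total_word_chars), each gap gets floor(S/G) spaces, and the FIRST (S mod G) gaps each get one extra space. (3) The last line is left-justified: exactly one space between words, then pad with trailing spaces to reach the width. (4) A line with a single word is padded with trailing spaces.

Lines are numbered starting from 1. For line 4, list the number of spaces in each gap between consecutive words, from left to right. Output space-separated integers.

Line 1: ['cherry'] (min_width=6, slack=8)
Line 2: ['hospital'] (min_width=8, slack=6)
Line 3: ['standard', 'bus'] (min_width=12, slack=2)
Line 4: ['emerald', 'sand'] (min_width=12, slack=2)
Line 5: ['sun', 'green', 'will'] (min_width=14, slack=0)
Line 6: ['grass', 'walk'] (min_width=10, slack=4)
Line 7: ['string', 'grass'] (min_width=12, slack=2)
Line 8: ['magnetic', 'stone'] (min_width=14, slack=0)
Line 9: ['dirty', 'north'] (min_width=11, slack=3)
Line 10: ['new', 'violin'] (min_width=10, slack=4)
Line 11: ['train', 'any'] (min_width=9, slack=5)
Line 12: ['structure'] (min_width=9, slack=5)
Line 13: ['program', 'they'] (min_width=12, slack=2)
Line 14: ['new'] (min_width=3, slack=11)

Answer: 3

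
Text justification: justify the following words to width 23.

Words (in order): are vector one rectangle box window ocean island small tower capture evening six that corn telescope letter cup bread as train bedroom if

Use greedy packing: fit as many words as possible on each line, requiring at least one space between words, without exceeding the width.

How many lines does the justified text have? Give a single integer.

Answer: 7

Derivation:
Line 1: ['are', 'vector', 'one'] (min_width=14, slack=9)
Line 2: ['rectangle', 'box', 'window'] (min_width=20, slack=3)
Line 3: ['ocean', 'island', 'small'] (min_width=18, slack=5)
Line 4: ['tower', 'capture', 'evening'] (min_width=21, slack=2)
Line 5: ['six', 'that', 'corn', 'telescope'] (min_width=23, slack=0)
Line 6: ['letter', 'cup', 'bread', 'as'] (min_width=19, slack=4)
Line 7: ['train', 'bedroom', 'if'] (min_width=16, slack=7)
Total lines: 7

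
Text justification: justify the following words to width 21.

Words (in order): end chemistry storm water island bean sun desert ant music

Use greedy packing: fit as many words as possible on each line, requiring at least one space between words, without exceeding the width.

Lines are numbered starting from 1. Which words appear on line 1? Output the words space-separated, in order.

Line 1: ['end', 'chemistry', 'storm'] (min_width=19, slack=2)
Line 2: ['water', 'island', 'bean', 'sun'] (min_width=21, slack=0)
Line 3: ['desert', 'ant', 'music'] (min_width=16, slack=5)

Answer: end chemistry storm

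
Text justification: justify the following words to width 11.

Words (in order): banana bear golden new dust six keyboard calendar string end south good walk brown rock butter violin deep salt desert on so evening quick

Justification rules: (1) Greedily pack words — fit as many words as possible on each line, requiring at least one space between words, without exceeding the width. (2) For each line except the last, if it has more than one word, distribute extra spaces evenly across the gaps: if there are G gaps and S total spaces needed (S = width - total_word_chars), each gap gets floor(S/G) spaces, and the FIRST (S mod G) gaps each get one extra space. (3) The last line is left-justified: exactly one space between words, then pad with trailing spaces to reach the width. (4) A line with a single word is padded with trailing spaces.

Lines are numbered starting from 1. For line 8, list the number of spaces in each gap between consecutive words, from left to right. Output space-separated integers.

Line 1: ['banana', 'bear'] (min_width=11, slack=0)
Line 2: ['golden', 'new'] (min_width=10, slack=1)
Line 3: ['dust', 'six'] (min_width=8, slack=3)
Line 4: ['keyboard'] (min_width=8, slack=3)
Line 5: ['calendar'] (min_width=8, slack=3)
Line 6: ['string', 'end'] (min_width=10, slack=1)
Line 7: ['south', 'good'] (min_width=10, slack=1)
Line 8: ['walk', 'brown'] (min_width=10, slack=1)
Line 9: ['rock', 'butter'] (min_width=11, slack=0)
Line 10: ['violin', 'deep'] (min_width=11, slack=0)
Line 11: ['salt', 'desert'] (min_width=11, slack=0)
Line 12: ['on', 'so'] (min_width=5, slack=6)
Line 13: ['evening'] (min_width=7, slack=4)
Line 14: ['quick'] (min_width=5, slack=6)

Answer: 2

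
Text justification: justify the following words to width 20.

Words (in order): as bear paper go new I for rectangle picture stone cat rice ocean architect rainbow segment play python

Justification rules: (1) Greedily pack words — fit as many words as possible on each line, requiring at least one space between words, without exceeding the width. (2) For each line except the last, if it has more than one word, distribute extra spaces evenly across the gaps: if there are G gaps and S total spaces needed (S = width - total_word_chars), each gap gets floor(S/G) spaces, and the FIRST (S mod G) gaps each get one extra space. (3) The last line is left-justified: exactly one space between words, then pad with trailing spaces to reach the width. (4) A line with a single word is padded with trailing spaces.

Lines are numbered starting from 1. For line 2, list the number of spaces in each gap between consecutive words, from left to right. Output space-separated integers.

Answer: 4 3

Derivation:
Line 1: ['as', 'bear', 'paper', 'go', 'new'] (min_width=20, slack=0)
Line 2: ['I', 'for', 'rectangle'] (min_width=15, slack=5)
Line 3: ['picture', 'stone', 'cat'] (min_width=17, slack=3)
Line 4: ['rice', 'ocean', 'architect'] (min_width=20, slack=0)
Line 5: ['rainbow', 'segment', 'play'] (min_width=20, slack=0)
Line 6: ['python'] (min_width=6, slack=14)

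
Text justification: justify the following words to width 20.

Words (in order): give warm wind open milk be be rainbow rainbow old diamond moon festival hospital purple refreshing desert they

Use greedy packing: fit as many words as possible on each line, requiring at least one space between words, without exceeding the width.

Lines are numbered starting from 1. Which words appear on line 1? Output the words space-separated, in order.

Answer: give warm wind open

Derivation:
Line 1: ['give', 'warm', 'wind', 'open'] (min_width=19, slack=1)
Line 2: ['milk', 'be', 'be', 'rainbow'] (min_width=18, slack=2)
Line 3: ['rainbow', 'old', 'diamond'] (min_width=19, slack=1)
Line 4: ['moon', 'festival'] (min_width=13, slack=7)
Line 5: ['hospital', 'purple'] (min_width=15, slack=5)
Line 6: ['refreshing', 'desert'] (min_width=17, slack=3)
Line 7: ['they'] (min_width=4, slack=16)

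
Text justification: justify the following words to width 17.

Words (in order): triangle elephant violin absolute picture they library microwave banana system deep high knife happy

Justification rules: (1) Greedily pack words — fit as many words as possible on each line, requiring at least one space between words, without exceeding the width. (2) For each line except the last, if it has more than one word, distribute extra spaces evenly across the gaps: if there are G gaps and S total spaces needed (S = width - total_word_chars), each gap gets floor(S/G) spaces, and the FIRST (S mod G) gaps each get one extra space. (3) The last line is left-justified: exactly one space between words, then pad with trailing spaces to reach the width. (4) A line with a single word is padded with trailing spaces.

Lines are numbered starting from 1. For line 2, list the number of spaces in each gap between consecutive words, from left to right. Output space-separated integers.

Answer: 3

Derivation:
Line 1: ['triangle', 'elephant'] (min_width=17, slack=0)
Line 2: ['violin', 'absolute'] (min_width=15, slack=2)
Line 3: ['picture', 'they'] (min_width=12, slack=5)
Line 4: ['library', 'microwave'] (min_width=17, slack=0)
Line 5: ['banana', 'system'] (min_width=13, slack=4)
Line 6: ['deep', 'high', 'knife'] (min_width=15, slack=2)
Line 7: ['happy'] (min_width=5, slack=12)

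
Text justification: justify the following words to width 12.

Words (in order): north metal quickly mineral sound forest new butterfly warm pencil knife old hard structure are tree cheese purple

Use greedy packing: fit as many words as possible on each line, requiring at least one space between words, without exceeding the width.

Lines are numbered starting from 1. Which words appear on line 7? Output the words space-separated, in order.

Answer: warm pencil

Derivation:
Line 1: ['north', 'metal'] (min_width=11, slack=1)
Line 2: ['quickly'] (min_width=7, slack=5)
Line 3: ['mineral'] (min_width=7, slack=5)
Line 4: ['sound', 'forest'] (min_width=12, slack=0)
Line 5: ['new'] (min_width=3, slack=9)
Line 6: ['butterfly'] (min_width=9, slack=3)
Line 7: ['warm', 'pencil'] (min_width=11, slack=1)
Line 8: ['knife', 'old'] (min_width=9, slack=3)
Line 9: ['hard'] (min_width=4, slack=8)
Line 10: ['structure'] (min_width=9, slack=3)
Line 11: ['are', 'tree'] (min_width=8, slack=4)
Line 12: ['cheese'] (min_width=6, slack=6)
Line 13: ['purple'] (min_width=6, slack=6)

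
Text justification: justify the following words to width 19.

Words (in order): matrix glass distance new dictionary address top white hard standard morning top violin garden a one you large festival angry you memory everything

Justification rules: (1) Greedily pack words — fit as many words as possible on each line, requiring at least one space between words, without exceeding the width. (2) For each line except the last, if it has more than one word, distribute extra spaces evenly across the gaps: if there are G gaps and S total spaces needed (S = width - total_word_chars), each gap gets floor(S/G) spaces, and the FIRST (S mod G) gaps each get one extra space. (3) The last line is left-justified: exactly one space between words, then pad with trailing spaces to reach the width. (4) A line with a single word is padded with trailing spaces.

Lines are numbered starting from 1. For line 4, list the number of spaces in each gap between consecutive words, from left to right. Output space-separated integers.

Line 1: ['matrix', 'glass'] (min_width=12, slack=7)
Line 2: ['distance', 'new'] (min_width=12, slack=7)
Line 3: ['dictionary', 'address'] (min_width=18, slack=1)
Line 4: ['top', 'white', 'hard'] (min_width=14, slack=5)
Line 5: ['standard', 'morning'] (min_width=16, slack=3)
Line 6: ['top', 'violin', 'garden', 'a'] (min_width=19, slack=0)
Line 7: ['one', 'you', 'large'] (min_width=13, slack=6)
Line 8: ['festival', 'angry', 'you'] (min_width=18, slack=1)
Line 9: ['memory', 'everything'] (min_width=17, slack=2)

Answer: 4 3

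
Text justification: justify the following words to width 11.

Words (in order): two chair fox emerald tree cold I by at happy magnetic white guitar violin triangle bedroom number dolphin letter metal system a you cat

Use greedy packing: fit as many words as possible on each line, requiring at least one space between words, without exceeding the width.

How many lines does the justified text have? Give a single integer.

Line 1: ['two', 'chair'] (min_width=9, slack=2)
Line 2: ['fox', 'emerald'] (min_width=11, slack=0)
Line 3: ['tree', 'cold', 'I'] (min_width=11, slack=0)
Line 4: ['by', 'at', 'happy'] (min_width=11, slack=0)
Line 5: ['magnetic'] (min_width=8, slack=3)
Line 6: ['white'] (min_width=5, slack=6)
Line 7: ['guitar'] (min_width=6, slack=5)
Line 8: ['violin'] (min_width=6, slack=5)
Line 9: ['triangle'] (min_width=8, slack=3)
Line 10: ['bedroom'] (min_width=7, slack=4)
Line 11: ['number'] (min_width=6, slack=5)
Line 12: ['dolphin'] (min_width=7, slack=4)
Line 13: ['letter'] (min_width=6, slack=5)
Line 14: ['metal'] (min_width=5, slack=6)
Line 15: ['system', 'a'] (min_width=8, slack=3)
Line 16: ['you', 'cat'] (min_width=7, slack=4)
Total lines: 16

Answer: 16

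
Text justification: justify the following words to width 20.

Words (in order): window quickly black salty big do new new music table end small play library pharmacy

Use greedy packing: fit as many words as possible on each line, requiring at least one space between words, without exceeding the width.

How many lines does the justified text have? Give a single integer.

Line 1: ['window', 'quickly', 'black'] (min_width=20, slack=0)
Line 2: ['salty', 'big', 'do', 'new', 'new'] (min_width=20, slack=0)
Line 3: ['music', 'table', 'end'] (min_width=15, slack=5)
Line 4: ['small', 'play', 'library'] (min_width=18, slack=2)
Line 5: ['pharmacy'] (min_width=8, slack=12)
Total lines: 5

Answer: 5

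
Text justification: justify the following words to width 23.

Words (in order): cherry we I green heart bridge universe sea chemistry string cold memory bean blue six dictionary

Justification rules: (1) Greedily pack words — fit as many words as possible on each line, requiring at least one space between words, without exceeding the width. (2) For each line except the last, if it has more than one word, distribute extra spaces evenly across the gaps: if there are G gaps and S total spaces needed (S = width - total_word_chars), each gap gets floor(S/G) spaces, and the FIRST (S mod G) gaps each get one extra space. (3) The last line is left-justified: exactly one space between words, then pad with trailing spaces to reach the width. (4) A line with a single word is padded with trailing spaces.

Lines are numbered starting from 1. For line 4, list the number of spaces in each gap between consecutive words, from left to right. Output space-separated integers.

Line 1: ['cherry', 'we', 'I', 'green', 'heart'] (min_width=23, slack=0)
Line 2: ['bridge', 'universe', 'sea'] (min_width=19, slack=4)
Line 3: ['chemistry', 'string', 'cold'] (min_width=21, slack=2)
Line 4: ['memory', 'bean', 'blue', 'six'] (min_width=20, slack=3)
Line 5: ['dictionary'] (min_width=10, slack=13)

Answer: 2 2 2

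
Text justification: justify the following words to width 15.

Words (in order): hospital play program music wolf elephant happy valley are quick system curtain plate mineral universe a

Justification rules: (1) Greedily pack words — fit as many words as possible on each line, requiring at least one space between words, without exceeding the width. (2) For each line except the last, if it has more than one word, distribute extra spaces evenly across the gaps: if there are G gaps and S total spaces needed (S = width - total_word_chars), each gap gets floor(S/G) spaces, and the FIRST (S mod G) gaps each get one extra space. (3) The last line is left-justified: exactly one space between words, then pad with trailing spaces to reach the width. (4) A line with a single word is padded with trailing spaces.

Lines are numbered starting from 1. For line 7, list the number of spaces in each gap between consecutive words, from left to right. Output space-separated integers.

Answer: 3

Derivation:
Line 1: ['hospital', 'play'] (min_width=13, slack=2)
Line 2: ['program', 'music'] (min_width=13, slack=2)
Line 3: ['wolf', 'elephant'] (min_width=13, slack=2)
Line 4: ['happy', 'valley'] (min_width=12, slack=3)
Line 5: ['are', 'quick'] (min_width=9, slack=6)
Line 6: ['system', 'curtain'] (min_width=14, slack=1)
Line 7: ['plate', 'mineral'] (min_width=13, slack=2)
Line 8: ['universe', 'a'] (min_width=10, slack=5)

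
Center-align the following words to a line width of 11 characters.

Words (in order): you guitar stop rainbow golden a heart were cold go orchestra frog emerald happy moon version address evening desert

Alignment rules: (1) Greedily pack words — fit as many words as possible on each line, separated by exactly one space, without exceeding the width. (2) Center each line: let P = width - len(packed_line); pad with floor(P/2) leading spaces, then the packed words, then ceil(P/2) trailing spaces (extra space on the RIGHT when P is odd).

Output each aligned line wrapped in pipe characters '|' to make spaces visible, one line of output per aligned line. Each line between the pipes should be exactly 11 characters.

Answer: |you guitar |
|   stop    |
|  rainbow  |
| golden a  |
|heart were |
|  cold go  |
| orchestra |
|   frog    |
|  emerald  |
|happy moon |
|  version  |
|  address  |
|  evening  |
|  desert   |

Derivation:
Line 1: ['you', 'guitar'] (min_width=10, slack=1)
Line 2: ['stop'] (min_width=4, slack=7)
Line 3: ['rainbow'] (min_width=7, slack=4)
Line 4: ['golden', 'a'] (min_width=8, slack=3)
Line 5: ['heart', 'were'] (min_width=10, slack=1)
Line 6: ['cold', 'go'] (min_width=7, slack=4)
Line 7: ['orchestra'] (min_width=9, slack=2)
Line 8: ['frog'] (min_width=4, slack=7)
Line 9: ['emerald'] (min_width=7, slack=4)
Line 10: ['happy', 'moon'] (min_width=10, slack=1)
Line 11: ['version'] (min_width=7, slack=4)
Line 12: ['address'] (min_width=7, slack=4)
Line 13: ['evening'] (min_width=7, slack=4)
Line 14: ['desert'] (min_width=6, slack=5)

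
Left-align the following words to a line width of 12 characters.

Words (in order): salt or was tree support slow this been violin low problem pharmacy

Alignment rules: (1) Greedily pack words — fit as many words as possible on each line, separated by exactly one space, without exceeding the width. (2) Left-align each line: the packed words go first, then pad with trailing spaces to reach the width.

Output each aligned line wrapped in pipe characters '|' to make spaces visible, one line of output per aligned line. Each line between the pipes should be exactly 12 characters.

Answer: |salt or was |
|tree support|
|slow this   |
|been violin |
|low problem |
|pharmacy    |

Derivation:
Line 1: ['salt', 'or', 'was'] (min_width=11, slack=1)
Line 2: ['tree', 'support'] (min_width=12, slack=0)
Line 3: ['slow', 'this'] (min_width=9, slack=3)
Line 4: ['been', 'violin'] (min_width=11, slack=1)
Line 5: ['low', 'problem'] (min_width=11, slack=1)
Line 6: ['pharmacy'] (min_width=8, slack=4)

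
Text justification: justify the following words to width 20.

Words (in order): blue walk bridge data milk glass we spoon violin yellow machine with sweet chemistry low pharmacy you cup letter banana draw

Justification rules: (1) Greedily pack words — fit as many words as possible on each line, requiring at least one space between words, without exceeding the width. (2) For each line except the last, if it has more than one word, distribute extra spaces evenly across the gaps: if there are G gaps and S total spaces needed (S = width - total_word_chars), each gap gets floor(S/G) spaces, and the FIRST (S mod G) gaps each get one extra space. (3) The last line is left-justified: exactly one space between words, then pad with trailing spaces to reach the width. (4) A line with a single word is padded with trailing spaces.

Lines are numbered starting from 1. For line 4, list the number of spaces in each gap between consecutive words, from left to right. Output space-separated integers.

Line 1: ['blue', 'walk', 'bridge'] (min_width=16, slack=4)
Line 2: ['data', 'milk', 'glass', 'we'] (min_width=18, slack=2)
Line 3: ['spoon', 'violin', 'yellow'] (min_width=19, slack=1)
Line 4: ['machine', 'with', 'sweet'] (min_width=18, slack=2)
Line 5: ['chemistry', 'low'] (min_width=13, slack=7)
Line 6: ['pharmacy', 'you', 'cup'] (min_width=16, slack=4)
Line 7: ['letter', 'banana', 'draw'] (min_width=18, slack=2)

Answer: 2 2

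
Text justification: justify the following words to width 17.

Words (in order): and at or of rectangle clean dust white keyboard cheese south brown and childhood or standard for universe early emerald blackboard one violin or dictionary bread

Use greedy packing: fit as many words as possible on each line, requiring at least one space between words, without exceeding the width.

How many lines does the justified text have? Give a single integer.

Answer: 12

Derivation:
Line 1: ['and', 'at', 'or', 'of'] (min_width=12, slack=5)
Line 2: ['rectangle', 'clean'] (min_width=15, slack=2)
Line 3: ['dust', 'white'] (min_width=10, slack=7)
Line 4: ['keyboard', 'cheese'] (min_width=15, slack=2)
Line 5: ['south', 'brown', 'and'] (min_width=15, slack=2)
Line 6: ['childhood', 'or'] (min_width=12, slack=5)
Line 7: ['standard', 'for'] (min_width=12, slack=5)
Line 8: ['universe', 'early'] (min_width=14, slack=3)
Line 9: ['emerald'] (min_width=7, slack=10)
Line 10: ['blackboard', 'one'] (min_width=14, slack=3)
Line 11: ['violin', 'or'] (min_width=9, slack=8)
Line 12: ['dictionary', 'bread'] (min_width=16, slack=1)
Total lines: 12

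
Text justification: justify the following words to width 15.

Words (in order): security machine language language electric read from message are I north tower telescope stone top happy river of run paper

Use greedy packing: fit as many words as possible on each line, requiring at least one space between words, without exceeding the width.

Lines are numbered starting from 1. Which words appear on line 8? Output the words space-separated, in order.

Line 1: ['security'] (min_width=8, slack=7)
Line 2: ['machine'] (min_width=7, slack=8)
Line 3: ['language'] (min_width=8, slack=7)
Line 4: ['language'] (min_width=8, slack=7)
Line 5: ['electric', 'read'] (min_width=13, slack=2)
Line 6: ['from', 'message'] (min_width=12, slack=3)
Line 7: ['are', 'I', 'north'] (min_width=11, slack=4)
Line 8: ['tower', 'telescope'] (min_width=15, slack=0)
Line 9: ['stone', 'top', 'happy'] (min_width=15, slack=0)
Line 10: ['river', 'of', 'run'] (min_width=12, slack=3)
Line 11: ['paper'] (min_width=5, slack=10)

Answer: tower telescope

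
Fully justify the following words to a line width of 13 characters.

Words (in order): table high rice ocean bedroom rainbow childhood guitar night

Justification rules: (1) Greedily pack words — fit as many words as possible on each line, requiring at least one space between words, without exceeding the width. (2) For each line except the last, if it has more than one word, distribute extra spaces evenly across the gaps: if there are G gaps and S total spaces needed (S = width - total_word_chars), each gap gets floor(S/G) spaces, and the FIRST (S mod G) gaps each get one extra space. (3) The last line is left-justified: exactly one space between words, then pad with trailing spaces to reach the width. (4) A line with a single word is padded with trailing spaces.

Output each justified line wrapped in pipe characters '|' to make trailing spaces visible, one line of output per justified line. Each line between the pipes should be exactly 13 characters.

Line 1: ['table', 'high'] (min_width=10, slack=3)
Line 2: ['rice', 'ocean'] (min_width=10, slack=3)
Line 3: ['bedroom'] (min_width=7, slack=6)
Line 4: ['rainbow'] (min_width=7, slack=6)
Line 5: ['childhood'] (min_width=9, slack=4)
Line 6: ['guitar', 'night'] (min_width=12, slack=1)

Answer: |table    high|
|rice    ocean|
|bedroom      |
|rainbow      |
|childhood    |
|guitar night |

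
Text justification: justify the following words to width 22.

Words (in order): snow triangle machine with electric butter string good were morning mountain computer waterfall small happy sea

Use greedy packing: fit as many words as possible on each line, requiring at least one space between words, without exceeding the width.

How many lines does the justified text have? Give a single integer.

Line 1: ['snow', 'triangle', 'machine'] (min_width=21, slack=1)
Line 2: ['with', 'electric', 'butter'] (min_width=20, slack=2)
Line 3: ['string', 'good', 'were'] (min_width=16, slack=6)
Line 4: ['morning', 'mountain'] (min_width=16, slack=6)
Line 5: ['computer', 'waterfall'] (min_width=18, slack=4)
Line 6: ['small', 'happy', 'sea'] (min_width=15, slack=7)
Total lines: 6

Answer: 6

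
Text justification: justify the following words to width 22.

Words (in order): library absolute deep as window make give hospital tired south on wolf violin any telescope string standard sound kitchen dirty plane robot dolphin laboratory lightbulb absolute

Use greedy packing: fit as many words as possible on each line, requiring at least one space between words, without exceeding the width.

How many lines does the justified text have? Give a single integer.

Line 1: ['library', 'absolute', 'deep'] (min_width=21, slack=1)
Line 2: ['as', 'window', 'make', 'give'] (min_width=19, slack=3)
Line 3: ['hospital', 'tired', 'south'] (min_width=20, slack=2)
Line 4: ['on', 'wolf', 'violin', 'any'] (min_width=18, slack=4)
Line 5: ['telescope', 'string'] (min_width=16, slack=6)
Line 6: ['standard', 'sound', 'kitchen'] (min_width=22, slack=0)
Line 7: ['dirty', 'plane', 'robot'] (min_width=17, slack=5)
Line 8: ['dolphin', 'laboratory'] (min_width=18, slack=4)
Line 9: ['lightbulb', 'absolute'] (min_width=18, slack=4)
Total lines: 9

Answer: 9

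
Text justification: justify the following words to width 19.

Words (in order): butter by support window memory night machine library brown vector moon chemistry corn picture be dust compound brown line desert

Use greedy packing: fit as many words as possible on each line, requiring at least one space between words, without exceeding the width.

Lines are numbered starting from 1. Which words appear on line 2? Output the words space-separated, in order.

Line 1: ['butter', 'by', 'support'] (min_width=17, slack=2)
Line 2: ['window', 'memory', 'night'] (min_width=19, slack=0)
Line 3: ['machine', 'library'] (min_width=15, slack=4)
Line 4: ['brown', 'vector', 'moon'] (min_width=17, slack=2)
Line 5: ['chemistry', 'corn'] (min_width=14, slack=5)
Line 6: ['picture', 'be', 'dust'] (min_width=15, slack=4)
Line 7: ['compound', 'brown', 'line'] (min_width=19, slack=0)
Line 8: ['desert'] (min_width=6, slack=13)

Answer: window memory night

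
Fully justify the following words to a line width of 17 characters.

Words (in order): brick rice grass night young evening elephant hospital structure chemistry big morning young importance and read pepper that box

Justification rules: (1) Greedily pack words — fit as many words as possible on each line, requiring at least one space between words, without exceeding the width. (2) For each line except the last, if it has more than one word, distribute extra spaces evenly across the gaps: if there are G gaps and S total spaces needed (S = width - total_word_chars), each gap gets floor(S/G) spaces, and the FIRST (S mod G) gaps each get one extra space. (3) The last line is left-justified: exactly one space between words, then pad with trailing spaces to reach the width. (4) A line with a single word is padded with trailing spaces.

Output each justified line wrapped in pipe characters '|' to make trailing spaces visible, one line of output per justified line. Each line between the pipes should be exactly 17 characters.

Answer: |brick  rice grass|
|night       young|
|evening  elephant|
|hospital         |
|structure        |
|chemistry     big|
|morning     young|
|importance    and|
|read  pepper that|
|box              |

Derivation:
Line 1: ['brick', 'rice', 'grass'] (min_width=16, slack=1)
Line 2: ['night', 'young'] (min_width=11, slack=6)
Line 3: ['evening', 'elephant'] (min_width=16, slack=1)
Line 4: ['hospital'] (min_width=8, slack=9)
Line 5: ['structure'] (min_width=9, slack=8)
Line 6: ['chemistry', 'big'] (min_width=13, slack=4)
Line 7: ['morning', 'young'] (min_width=13, slack=4)
Line 8: ['importance', 'and'] (min_width=14, slack=3)
Line 9: ['read', 'pepper', 'that'] (min_width=16, slack=1)
Line 10: ['box'] (min_width=3, slack=14)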